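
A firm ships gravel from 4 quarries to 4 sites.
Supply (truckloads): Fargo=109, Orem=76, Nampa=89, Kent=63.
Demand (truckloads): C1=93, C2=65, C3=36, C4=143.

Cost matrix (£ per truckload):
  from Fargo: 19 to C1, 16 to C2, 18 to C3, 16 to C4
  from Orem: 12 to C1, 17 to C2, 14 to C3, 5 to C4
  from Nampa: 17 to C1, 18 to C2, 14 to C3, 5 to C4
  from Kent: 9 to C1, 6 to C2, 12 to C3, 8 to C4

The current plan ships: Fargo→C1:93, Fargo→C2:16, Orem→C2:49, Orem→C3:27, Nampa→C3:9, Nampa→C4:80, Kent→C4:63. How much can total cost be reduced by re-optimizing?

878

Current plan cost = 93·19 + 16·16 + 49·17 + 27·14 + 9·14 + 80·5 + 63·8 = £4264.
Optimal plan:
  Fargo->C1: 71 × £19 = £1349
  Fargo->C2: 2 × £16 = £32
  Fargo->C3: 36 × £18 = £648
  Orem->C1: 22 × £12 = £264
  Orem->C4: 54 × £5 = £270
  Nampa->C4: 89 × £5 = £445
  Kent->C2: 63 × £6 = £378
Optimal cost = £3386.
Saving = 4264 − 3386 = £878.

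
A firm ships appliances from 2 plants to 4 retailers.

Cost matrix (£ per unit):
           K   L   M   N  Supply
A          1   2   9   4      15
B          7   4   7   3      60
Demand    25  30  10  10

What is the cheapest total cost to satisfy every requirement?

305

Optimal allocation:
  A→K: 15 × £1 = £15
  B→K: 10 × £7 = £70
  B→L: 30 × £4 = £120
  B→M: 10 × £7 = £70
  B→N: 10 × £3 = £30
Total = 15 + 70 + 120 + 70 + 30 = £305.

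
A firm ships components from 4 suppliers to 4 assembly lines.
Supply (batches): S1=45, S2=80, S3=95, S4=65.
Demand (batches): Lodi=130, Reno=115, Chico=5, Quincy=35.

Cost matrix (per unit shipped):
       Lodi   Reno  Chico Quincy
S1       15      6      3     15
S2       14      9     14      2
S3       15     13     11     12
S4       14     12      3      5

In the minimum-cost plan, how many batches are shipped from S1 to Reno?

Optimal shipments:
  S1 to Reno: 45 × 6 = 270
  S2 to Reno: 45 × 9 = 405
  S2 to Quincy: 35 × 2 = 70
  S3 to Lodi: 95 × 15 = 1425
  S4 to Lodi: 35 × 14 = 490
  S4 to Reno: 25 × 12 = 300
  S4 to Chico: 5 × 3 = 15
Total cost = 2975.
So S1→Reno carries 45 batches.

45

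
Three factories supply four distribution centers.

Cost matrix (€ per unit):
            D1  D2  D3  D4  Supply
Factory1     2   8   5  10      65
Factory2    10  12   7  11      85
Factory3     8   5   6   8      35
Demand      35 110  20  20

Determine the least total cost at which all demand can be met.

1385

An optimal shipping plan:
  Factory1->D1: 35 × €2 = €70
  Factory1->D2: 30 × €8 = €240
  Factory2->D2: 45 × €12 = €540
  Factory2->D3: 20 × €7 = €140
  Factory2->D4: 20 × €11 = €220
  Factory3->D2: 35 × €5 = €175
Total = 70 + 240 + 540 + 140 + 220 + 175 = €1385.
(Supply check: Factory1 ships 65; Factory2 ships 85; Factory3 ships 35.)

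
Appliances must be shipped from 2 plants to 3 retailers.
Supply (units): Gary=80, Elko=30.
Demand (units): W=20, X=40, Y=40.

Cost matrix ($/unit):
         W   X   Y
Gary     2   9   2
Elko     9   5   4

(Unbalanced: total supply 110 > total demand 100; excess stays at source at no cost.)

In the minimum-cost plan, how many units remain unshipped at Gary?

Minimum-cost shipments:
  Gary→W: 20 × $2 = $40
  Gary→X: 10 × $9 = $90
  Gary→Y: 40 × $2 = $80
  Elko→X: 30 × $5 = $150
Total cost = $360.
Gary ships 70 of its 80, leaving 10.

10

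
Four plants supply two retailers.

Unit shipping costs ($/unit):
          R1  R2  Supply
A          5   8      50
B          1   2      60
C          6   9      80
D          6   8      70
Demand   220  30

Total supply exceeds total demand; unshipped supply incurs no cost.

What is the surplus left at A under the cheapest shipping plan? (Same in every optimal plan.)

0

Minimum-cost shipments:
  A->R1: 50 × $5 = $250
  B->R1: 30 × $1 = $30
  B->R2: 30 × $2 = $60
  C->R1: 80 × $6 = $480
  D->R1: 60 × $6 = $360
Total cost = $1180.
A ships 50 of its 50, leaving 0.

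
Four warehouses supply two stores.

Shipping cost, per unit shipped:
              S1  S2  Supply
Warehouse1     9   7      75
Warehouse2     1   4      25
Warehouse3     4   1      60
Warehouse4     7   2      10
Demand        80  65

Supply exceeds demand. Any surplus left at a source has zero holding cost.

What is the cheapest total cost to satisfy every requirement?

Optimal allocation:
  Warehouse1->S1: 50 × 9 = 450
  Warehouse2->S1: 25 × 1 = 25
  Warehouse3->S1: 5 × 4 = 20
  Warehouse3->S2: 55 × 1 = 55
  Warehouse4->S2: 10 × 2 = 20
Total = 450 + 25 + 20 + 55 + 20 = 570.

570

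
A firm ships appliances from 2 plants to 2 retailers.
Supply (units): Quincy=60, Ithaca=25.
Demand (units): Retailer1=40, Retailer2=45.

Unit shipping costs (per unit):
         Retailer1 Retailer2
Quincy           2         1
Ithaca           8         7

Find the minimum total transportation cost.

Optimal allocation:
  Quincy->Retailer1: 15 units
  Quincy->Retailer2: 45 units
  Ithaca->Retailer1: 25 units
Total cost = 275.

275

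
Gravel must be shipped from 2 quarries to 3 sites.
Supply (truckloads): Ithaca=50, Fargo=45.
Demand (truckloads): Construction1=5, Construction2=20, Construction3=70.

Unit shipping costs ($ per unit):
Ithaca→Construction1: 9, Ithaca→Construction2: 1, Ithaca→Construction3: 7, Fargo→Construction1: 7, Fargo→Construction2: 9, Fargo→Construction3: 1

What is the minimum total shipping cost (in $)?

A cheapest plan:
  Ithaca→Construction1: 5 × $9 = $45
  Ithaca→Construction2: 20 × $1 = $20
  Ithaca→Construction3: 25 × $7 = $175
  Fargo→Construction3: 45 × $1 = $45
Total = 45 + 20 + 175 + 45 = $285.

285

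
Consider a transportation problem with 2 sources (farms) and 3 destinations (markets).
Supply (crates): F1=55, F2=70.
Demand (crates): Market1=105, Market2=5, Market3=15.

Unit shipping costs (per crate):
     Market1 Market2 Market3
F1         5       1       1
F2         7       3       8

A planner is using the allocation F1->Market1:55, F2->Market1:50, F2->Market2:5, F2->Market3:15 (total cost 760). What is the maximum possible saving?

75

Current plan cost = 55·5 + 50·7 + 5·3 + 15·8 = 760.
Optimal plan:
  F1→Market1: 35 crates
  F1→Market2: 5 crates
  F1→Market3: 15 crates
  F2→Market1: 70 crates
Optimal cost = 685.
Saving = 760 − 685 = 75.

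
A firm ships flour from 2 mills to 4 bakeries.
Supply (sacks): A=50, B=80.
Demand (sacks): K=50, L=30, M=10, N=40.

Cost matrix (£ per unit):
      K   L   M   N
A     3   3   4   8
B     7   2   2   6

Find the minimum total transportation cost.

An optimal shipping plan:
  A to K: 50 × £3 = £150
  B to L: 30 × £2 = £60
  B to M: 10 × £2 = £20
  B to N: 40 × £6 = £240
Total = 150 + 60 + 20 + 240 = £470.

470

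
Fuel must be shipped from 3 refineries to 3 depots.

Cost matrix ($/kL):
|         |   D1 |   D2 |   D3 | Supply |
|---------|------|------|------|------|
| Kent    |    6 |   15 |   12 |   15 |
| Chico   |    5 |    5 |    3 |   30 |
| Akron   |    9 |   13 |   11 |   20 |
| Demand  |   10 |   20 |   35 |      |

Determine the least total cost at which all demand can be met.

470

A cheapest plan:
  Kent->D1: 10 × $6 = $60
  Kent->D3: 5 × $12 = $60
  Chico->D3: 30 × $3 = $90
  Akron->D2: 20 × $13 = $260
Total = 60 + 60 + 90 + 260 = $470.
(Supply check: Kent ships 15; Chico ships 30; Akron ships 20.)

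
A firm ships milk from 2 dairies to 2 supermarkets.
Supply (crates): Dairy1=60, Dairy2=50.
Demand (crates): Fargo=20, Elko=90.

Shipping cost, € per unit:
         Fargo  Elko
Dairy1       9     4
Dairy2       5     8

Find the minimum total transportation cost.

A cheapest plan:
  Dairy1 to Elko: 60 × €4 = €240
  Dairy2 to Fargo: 20 × €5 = €100
  Dairy2 to Elko: 30 × €8 = €240
Total = 240 + 100 + 240 = €580.
(Supply check: Dairy1 ships 60; Dairy2 ships 50.)

580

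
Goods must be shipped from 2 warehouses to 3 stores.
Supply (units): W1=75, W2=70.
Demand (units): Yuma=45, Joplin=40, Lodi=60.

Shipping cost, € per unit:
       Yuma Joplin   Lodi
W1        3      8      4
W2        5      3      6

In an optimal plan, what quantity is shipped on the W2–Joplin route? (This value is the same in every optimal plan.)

40

Solving gives:
  W1->Yuma: 45 × €3 = €135
  W1->Lodi: 30 × €4 = €120
  W2->Joplin: 40 × €3 = €120
  W2->Lodi: 30 × €6 = €180
Total cost = €555.
So W2→Joplin carries 40 units.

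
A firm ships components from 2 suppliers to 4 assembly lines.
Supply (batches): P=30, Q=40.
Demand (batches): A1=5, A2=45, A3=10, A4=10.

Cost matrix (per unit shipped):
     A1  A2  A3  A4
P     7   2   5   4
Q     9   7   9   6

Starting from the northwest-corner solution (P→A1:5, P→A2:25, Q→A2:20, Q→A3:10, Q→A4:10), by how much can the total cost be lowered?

15

Current plan cost = 5·7 + 25·2 + 20·7 + 10·9 + 10·6 = 375.
Optimal plan:
  P→A2: 30 × 2 = 60
  Q→A1: 5 × 9 = 45
  Q→A2: 15 × 7 = 105
  Q→A3: 10 × 9 = 90
  Q→A4: 10 × 6 = 60
Optimal cost = 360.
Saving = 375 − 360 = 15.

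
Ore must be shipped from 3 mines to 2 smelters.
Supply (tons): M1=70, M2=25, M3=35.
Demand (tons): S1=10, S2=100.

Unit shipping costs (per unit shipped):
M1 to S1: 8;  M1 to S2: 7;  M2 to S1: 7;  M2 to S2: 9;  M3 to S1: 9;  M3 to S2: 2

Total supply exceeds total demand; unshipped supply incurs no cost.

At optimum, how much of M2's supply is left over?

An optimal plan:
  M1–S2: 65 × 7 = 455
  M2–S1: 10 × 7 = 70
  M3–S2: 35 × 2 = 70
Total cost = 595.
M2 ships 10 of its 25, leaving 15.

15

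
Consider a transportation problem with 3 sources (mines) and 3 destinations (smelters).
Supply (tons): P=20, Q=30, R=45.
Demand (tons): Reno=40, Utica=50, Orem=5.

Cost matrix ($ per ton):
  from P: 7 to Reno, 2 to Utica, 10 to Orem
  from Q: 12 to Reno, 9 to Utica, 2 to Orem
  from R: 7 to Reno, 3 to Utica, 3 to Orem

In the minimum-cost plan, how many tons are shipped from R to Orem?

0

The minimum-cost plan:
  P–Utica: 20 tons
  Q–Reno: 25 tons
  Q–Orem: 5 tons
  R–Reno: 15 tons
  R–Utica: 30 tons
Total cost = $545.
The route R→Orem is not used.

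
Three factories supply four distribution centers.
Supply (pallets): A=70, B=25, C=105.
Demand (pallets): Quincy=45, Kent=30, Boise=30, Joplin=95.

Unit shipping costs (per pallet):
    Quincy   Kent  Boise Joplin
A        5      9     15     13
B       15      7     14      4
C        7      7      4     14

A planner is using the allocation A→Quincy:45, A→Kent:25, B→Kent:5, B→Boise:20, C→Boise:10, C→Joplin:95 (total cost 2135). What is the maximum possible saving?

525

Current plan cost = 45·5 + 25·9 + 5·7 + 20·14 + 10·4 + 95·14 = 2135.
Optimal plan:
  A to Quincy: 45 × 5 = 225
  A to Joplin: 25 × 13 = 325
  B to Joplin: 25 × 4 = 100
  C to Kent: 30 × 7 = 210
  C to Boise: 30 × 4 = 120
  C to Joplin: 45 × 14 = 630
Optimal cost = 1610.
Saving = 2135 − 1610 = 525.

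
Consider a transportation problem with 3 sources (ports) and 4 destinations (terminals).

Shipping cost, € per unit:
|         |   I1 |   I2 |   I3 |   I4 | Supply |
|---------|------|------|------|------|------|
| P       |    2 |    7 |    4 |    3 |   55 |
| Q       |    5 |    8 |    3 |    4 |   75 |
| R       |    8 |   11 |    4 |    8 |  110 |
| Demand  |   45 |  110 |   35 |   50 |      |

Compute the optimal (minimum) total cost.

1525

A cheapest plan:
  P–I1: 45 × €2 = €90
  P–I2: 10 × €7 = €70
  Q–I2: 25 × €8 = €200
  Q–I4: 50 × €4 = €200
  R–I2: 75 × €11 = €825
  R–I3: 35 × €4 = €140
Total = 90 + 70 + 200 + 200 + 825 + 140 = €1525.
(Supply check: P ships 55; Q ships 75; R ships 110.)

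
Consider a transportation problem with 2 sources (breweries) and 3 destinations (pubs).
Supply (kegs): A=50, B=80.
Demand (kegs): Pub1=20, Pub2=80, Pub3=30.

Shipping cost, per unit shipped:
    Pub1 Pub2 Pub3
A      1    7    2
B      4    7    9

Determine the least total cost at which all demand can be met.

One minimum-cost allocation:
  A->Pub1: 20 × 1 = 20
  A->Pub3: 30 × 2 = 60
  B->Pub2: 80 × 7 = 560
Total = 20 + 60 + 560 = 640.

640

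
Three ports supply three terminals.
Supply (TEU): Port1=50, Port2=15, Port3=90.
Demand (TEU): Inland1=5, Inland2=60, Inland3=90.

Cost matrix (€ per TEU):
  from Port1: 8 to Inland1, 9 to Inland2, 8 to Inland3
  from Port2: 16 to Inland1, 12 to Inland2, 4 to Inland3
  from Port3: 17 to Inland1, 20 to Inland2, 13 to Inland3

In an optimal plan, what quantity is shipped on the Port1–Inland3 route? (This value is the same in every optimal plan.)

Optimal shipments:
  Port1 to Inland2: 50 × €9 = €450
  Port2 to Inland3: 15 × €4 = €60
  Port3 to Inland1: 5 × €17 = €85
  Port3 to Inland2: 10 × €20 = €200
  Port3 to Inland3: 75 × €13 = €975
Total cost = €1770.
The route Port1→Inland3 is not used.

0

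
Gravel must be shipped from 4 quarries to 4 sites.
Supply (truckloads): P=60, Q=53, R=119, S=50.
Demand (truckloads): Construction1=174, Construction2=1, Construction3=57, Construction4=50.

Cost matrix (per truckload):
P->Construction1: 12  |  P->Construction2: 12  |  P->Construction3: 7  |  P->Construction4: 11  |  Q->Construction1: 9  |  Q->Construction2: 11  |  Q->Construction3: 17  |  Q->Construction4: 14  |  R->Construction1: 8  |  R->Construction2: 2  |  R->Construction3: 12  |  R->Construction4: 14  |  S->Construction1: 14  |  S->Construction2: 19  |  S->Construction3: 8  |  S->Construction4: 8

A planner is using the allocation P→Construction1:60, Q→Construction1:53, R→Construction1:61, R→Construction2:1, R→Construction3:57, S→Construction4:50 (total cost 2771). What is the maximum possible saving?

Current plan cost = 60·12 + 53·9 + 61·8 + 1·2 + 57·12 + 50·8 = 2771.
Optimal plan:
  P->Construction1: 3 × 12 = 36
  P->Construction3: 57 × 7 = 399
  Q->Construction1: 53 × 9 = 477
  R->Construction1: 118 × 8 = 944
  R->Construction2: 1 × 2 = 2
  S->Construction4: 50 × 8 = 400
Optimal cost = 2258.
Saving = 2771 − 2258 = 513.

513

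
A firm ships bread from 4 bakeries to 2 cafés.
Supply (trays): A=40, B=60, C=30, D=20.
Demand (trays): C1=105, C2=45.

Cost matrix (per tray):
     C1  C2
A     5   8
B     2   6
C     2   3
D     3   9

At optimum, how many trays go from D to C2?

0

Solving gives:
  A→C1: 25 × 5 = 125
  A→C2: 15 × 8 = 120
  B→C1: 60 × 2 = 120
  C→C2: 30 × 3 = 90
  D→C1: 20 × 3 = 60
Total cost = 515.
The route D→C2 is not used.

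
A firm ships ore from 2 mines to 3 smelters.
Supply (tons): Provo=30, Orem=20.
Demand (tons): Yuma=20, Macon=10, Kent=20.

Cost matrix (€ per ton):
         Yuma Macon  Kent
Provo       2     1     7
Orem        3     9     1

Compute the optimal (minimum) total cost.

A cheapest plan:
  Provo–Yuma: 20 × €2 = €40
  Provo–Macon: 10 × €1 = €10
  Orem–Kent: 20 × €1 = €20
Total = 40 + 10 + 20 = €70.

70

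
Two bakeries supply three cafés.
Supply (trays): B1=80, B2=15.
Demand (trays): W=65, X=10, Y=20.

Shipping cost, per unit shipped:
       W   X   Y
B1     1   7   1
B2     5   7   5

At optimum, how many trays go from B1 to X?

0

The minimum-cost plan:
  B1->W: 60 × 1 = 60
  B1->Y: 20 × 1 = 20
  B2->W: 5 × 5 = 25
  B2->X: 10 × 7 = 70
Total cost = 175.
The route B1→X is not used.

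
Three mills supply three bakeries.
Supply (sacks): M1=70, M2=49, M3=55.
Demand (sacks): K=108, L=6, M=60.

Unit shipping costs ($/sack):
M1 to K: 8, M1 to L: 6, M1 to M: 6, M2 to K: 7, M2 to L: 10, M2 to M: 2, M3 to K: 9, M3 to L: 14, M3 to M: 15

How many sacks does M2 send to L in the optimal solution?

The minimum-cost plan:
  M1->K: 53 × $8 = $424
  M1->L: 6 × $6 = $36
  M1->M: 11 × $6 = $66
  M2->M: 49 × $2 = $98
  M3->K: 55 × $9 = $495
Total cost = $1119.
The route M2→L is not used.

0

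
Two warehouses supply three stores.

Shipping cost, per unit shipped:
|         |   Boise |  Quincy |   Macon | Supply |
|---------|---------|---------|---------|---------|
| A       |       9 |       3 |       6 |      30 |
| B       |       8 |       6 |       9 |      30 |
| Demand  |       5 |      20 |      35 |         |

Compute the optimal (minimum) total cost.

A cheapest plan:
  A to Quincy: 20 × 3 = 60
  A to Macon: 10 × 6 = 60
  B to Boise: 5 × 8 = 40
  B to Macon: 25 × 9 = 225
Total = 60 + 60 + 40 + 225 = 385.
(Supply check: A ships 30; B ships 30.)

385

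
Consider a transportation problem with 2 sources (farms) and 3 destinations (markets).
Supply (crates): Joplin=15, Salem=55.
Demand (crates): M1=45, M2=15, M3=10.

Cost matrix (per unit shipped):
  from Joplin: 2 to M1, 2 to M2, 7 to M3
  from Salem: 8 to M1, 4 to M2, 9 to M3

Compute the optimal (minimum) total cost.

420

One minimum-cost allocation:
  Joplin→M1: 15 crates
  Salem→M1: 30 crates
  Salem→M2: 15 crates
  Salem→M3: 10 crates
Total cost = 420.
(Supply check: Joplin ships 15; Salem ships 55.)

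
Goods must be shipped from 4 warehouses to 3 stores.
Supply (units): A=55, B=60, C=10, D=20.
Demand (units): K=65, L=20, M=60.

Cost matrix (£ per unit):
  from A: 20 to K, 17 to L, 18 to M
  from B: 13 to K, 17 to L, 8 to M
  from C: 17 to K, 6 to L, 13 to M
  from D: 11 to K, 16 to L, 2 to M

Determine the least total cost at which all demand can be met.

A cheapest plan:
  A to K: 45 × £20 = £900
  A to L: 10 × £17 = £170
  B to K: 20 × £13 = £260
  B to M: 40 × £8 = £320
  C to L: 10 × £6 = £60
  D to M: 20 × £2 = £40
Total = 900 + 170 + 260 + 320 + 60 + 40 = £1750.

1750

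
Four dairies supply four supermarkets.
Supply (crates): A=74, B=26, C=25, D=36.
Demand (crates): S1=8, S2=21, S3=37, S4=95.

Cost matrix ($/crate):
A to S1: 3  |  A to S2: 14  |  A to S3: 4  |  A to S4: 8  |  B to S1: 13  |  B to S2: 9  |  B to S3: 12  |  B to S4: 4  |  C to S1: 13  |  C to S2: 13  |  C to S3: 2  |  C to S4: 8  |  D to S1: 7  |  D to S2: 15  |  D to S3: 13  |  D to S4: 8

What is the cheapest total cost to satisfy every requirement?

1051

An optimal shipping plan:
  A to S1: 8 × $3 = $24
  A to S3: 12 × $4 = $48
  A to S4: 54 × $8 = $432
  B to S2: 21 × $9 = $189
  B to S4: 5 × $4 = $20
  C to S3: 25 × $2 = $50
  D to S4: 36 × $8 = $288
Total = 24 + 48 + 432 + 189 + 20 + 50 + 288 = $1051.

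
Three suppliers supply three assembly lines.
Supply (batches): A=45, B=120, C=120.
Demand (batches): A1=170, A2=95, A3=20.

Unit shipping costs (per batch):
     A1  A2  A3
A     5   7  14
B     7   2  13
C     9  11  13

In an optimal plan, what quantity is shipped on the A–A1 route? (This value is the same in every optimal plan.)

45

The minimum-cost plan:
  A to A1: 45 batches
  B to A1: 25 batches
  B to A2: 95 batches
  C to A1: 100 batches
  C to A3: 20 batches
Total cost = 1750.
So A→A1 carries 45 batches.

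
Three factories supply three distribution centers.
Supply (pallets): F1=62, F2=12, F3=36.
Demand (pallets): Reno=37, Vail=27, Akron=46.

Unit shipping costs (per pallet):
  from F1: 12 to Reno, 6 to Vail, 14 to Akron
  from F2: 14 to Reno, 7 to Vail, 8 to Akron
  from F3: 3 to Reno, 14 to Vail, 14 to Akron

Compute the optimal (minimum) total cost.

854

Optimal allocation:
  F1–Reno: 1 × 12 = 12
  F1–Vail: 27 × 6 = 162
  F1–Akron: 34 × 14 = 476
  F2–Akron: 12 × 8 = 96
  F3–Reno: 36 × 3 = 108
Total = 12 + 162 + 476 + 96 + 108 = 854.
(Supply check: F1 ships 62; F2 ships 12; F3 ships 36.)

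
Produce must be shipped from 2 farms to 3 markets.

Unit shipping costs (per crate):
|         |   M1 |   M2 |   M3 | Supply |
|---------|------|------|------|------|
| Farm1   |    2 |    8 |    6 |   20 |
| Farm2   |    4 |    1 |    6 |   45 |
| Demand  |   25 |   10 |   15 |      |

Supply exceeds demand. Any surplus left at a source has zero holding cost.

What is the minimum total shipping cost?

160

An optimal shipping plan:
  Farm1–M1: 20 × 2 = 40
  Farm2–M1: 5 × 4 = 20
  Farm2–M2: 10 × 1 = 10
  Farm2–M3: 15 × 6 = 90
Total = 40 + 20 + 10 + 90 = 160.
(Supply check: Farm1 ships 20; Farm2 ships 30.)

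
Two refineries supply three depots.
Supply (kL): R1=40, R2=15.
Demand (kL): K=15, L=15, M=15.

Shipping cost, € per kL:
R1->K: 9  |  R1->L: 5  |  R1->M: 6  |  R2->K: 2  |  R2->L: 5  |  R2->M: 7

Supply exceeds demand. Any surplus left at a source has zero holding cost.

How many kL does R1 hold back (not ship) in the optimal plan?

10

Minimum-cost shipments:
  R1→L: 15 × €5 = €75
  R1→M: 15 × €6 = €90
  R2→K: 15 × €2 = €30
Total cost = €195.
R1 ships 30 of its 40, leaving 10.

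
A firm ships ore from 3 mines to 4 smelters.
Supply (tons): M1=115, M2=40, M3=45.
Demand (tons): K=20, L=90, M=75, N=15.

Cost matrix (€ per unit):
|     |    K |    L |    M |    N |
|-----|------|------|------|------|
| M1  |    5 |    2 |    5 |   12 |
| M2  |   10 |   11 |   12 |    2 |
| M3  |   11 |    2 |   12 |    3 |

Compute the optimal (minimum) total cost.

820

One minimum-cost allocation:
  M1 to L: 45 × €2 = €90
  M1 to M: 70 × €5 = €350
  M2 to K: 20 × €10 = €200
  M2 to M: 5 × €12 = €60
  M2 to N: 15 × €2 = €30
  M3 to L: 45 × €2 = €90
Total = 90 + 350 + 200 + 60 + 30 + 90 = €820.
(Supply check: M1 ships 115; M2 ships 40; M3 ships 45.)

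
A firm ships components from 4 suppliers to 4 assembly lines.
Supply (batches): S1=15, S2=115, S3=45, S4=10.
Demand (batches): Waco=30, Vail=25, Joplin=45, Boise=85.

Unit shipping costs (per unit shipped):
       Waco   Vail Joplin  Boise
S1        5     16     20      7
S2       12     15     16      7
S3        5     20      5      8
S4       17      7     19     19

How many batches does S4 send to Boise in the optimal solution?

Solving gives:
  S1–Waco: 15 × 5 = 75
  S2–Waco: 15 × 12 = 180
  S2–Vail: 15 × 15 = 225
  S2–Boise: 85 × 7 = 595
  S3–Joplin: 45 × 5 = 225
  S4–Vail: 10 × 7 = 70
Total cost = 1370.
The route S4→Boise is not used.

0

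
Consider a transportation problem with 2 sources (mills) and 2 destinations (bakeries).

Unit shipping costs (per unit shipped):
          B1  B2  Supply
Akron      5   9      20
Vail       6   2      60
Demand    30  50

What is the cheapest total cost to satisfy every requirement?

260

One minimum-cost allocation:
  Akron→B1: 20 × 5 = 100
  Vail→B1: 10 × 6 = 60
  Vail→B2: 50 × 2 = 100
Total = 100 + 60 + 100 = 260.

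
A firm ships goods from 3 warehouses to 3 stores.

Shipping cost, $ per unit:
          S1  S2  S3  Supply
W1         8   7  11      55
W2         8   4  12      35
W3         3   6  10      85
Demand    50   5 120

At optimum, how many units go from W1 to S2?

Solving gives:
  W1→S3: 55 units
  W2→S2: 5 units
  W2→S3: 30 units
  W3→S1: 50 units
  W3→S3: 35 units
Total cost = $1485.
The route W1→S2 is not used.

0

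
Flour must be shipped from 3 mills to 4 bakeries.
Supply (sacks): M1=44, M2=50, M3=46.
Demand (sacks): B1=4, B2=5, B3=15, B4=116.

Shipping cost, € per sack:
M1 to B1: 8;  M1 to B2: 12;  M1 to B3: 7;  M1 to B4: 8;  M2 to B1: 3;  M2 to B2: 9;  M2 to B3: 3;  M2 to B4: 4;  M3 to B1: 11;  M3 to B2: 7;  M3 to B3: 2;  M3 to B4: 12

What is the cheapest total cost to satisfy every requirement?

925

An optimal shipping plan:
  M1->B4: 44 × €8 = €352
  M2->B4: 50 × €4 = €200
  M3->B1: 4 × €11 = €44
  M3->B2: 5 × €7 = €35
  M3->B3: 15 × €2 = €30
  M3->B4: 22 × €12 = €264
Total = 352 + 200 + 44 + 35 + 30 + 264 = €925.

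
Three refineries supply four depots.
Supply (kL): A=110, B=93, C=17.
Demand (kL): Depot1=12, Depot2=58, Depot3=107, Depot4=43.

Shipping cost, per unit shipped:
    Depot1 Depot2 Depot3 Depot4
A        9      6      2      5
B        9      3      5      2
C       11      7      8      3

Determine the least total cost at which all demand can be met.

An optimal shipping plan:
  A→Depot1: 3 kL
  A→Depot3: 107 kL
  B→Depot1: 9 kL
  B→Depot2: 58 kL
  B→Depot4: 26 kL
  C→Depot4: 17 kL
Total cost = 599.

599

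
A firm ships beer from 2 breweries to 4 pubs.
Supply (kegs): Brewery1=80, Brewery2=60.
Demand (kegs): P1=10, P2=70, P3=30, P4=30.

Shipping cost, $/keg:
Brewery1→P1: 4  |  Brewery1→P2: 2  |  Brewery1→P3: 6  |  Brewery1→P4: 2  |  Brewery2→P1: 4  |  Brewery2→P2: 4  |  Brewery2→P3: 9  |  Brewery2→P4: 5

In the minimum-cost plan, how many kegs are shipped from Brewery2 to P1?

Optimal shipments:
  Brewery1->P2: 20 kegs
  Brewery1->P3: 30 kegs
  Brewery1->P4: 30 kegs
  Brewery2->P1: 10 kegs
  Brewery2->P2: 50 kegs
Total cost = $520.
So Brewery2→P1 carries 10 kegs.

10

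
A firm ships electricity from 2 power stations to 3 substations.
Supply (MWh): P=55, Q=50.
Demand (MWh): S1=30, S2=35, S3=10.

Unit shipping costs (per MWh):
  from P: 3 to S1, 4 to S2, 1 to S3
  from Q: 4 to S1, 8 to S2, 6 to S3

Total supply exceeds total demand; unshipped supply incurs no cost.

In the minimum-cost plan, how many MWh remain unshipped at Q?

An optimal plan:
  P to S1: 10 × 3 = 30
  P to S2: 35 × 4 = 140
  P to S3: 10 × 1 = 10
  Q to S1: 20 × 4 = 80
Total cost = 260.
Q ships 20 of its 50, leaving 30.

30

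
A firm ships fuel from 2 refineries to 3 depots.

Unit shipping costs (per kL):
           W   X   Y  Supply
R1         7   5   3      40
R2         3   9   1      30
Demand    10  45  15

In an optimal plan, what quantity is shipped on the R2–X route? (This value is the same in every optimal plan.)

The minimum-cost plan:
  R1->X: 40 × 5 = 200
  R2->W: 10 × 3 = 30
  R2->X: 5 × 9 = 45
  R2->Y: 15 × 1 = 15
Total cost = 290.
So R2→X carries 5 kL.

5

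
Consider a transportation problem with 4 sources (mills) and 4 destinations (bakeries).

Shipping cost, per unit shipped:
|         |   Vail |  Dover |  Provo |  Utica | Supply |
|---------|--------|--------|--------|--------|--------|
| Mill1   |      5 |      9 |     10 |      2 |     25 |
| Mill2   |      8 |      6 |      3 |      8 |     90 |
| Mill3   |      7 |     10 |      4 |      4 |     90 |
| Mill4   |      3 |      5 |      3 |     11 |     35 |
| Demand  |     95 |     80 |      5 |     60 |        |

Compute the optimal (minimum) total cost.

1215

A cheapest plan:
  Mill1→Utica: 25 × 2 = 50
  Mill2→Vail: 5 × 8 = 40
  Mill2→Dover: 80 × 6 = 480
  Mill2→Provo: 5 × 3 = 15
  Mill3→Vail: 55 × 7 = 385
  Mill3→Utica: 35 × 4 = 140
  Mill4→Vail: 35 × 3 = 105
Total = 50 + 40 + 480 + 15 + 385 + 140 + 105 = 1215.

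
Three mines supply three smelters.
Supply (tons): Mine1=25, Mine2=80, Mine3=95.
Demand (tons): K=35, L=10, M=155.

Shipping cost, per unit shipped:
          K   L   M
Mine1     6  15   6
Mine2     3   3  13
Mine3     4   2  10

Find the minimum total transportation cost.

1690

Optimal allocation:
  Mine1 to M: 25 × 6 = 150
  Mine2 to K: 35 × 3 = 105
  Mine2 to L: 10 × 3 = 30
  Mine2 to M: 35 × 13 = 455
  Mine3 to M: 95 × 10 = 950
Total = 150 + 105 + 30 + 455 + 950 = 1690.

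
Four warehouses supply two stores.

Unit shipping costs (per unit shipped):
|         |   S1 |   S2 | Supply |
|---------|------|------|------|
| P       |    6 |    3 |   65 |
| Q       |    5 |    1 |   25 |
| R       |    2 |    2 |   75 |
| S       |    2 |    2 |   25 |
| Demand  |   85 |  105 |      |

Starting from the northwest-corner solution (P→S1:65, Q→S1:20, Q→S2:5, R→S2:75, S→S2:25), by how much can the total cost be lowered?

Current plan cost = 65·6 + 20·5 + 5·1 + 75·2 + 25·2 = 695.
Optimal plan:
  P–S2: 65 × 3 = 195
  Q–S2: 25 × 1 = 25
  R–S1: 75 × 2 = 150
  S–S1: 10 × 2 = 20
  S–S2: 15 × 2 = 30
Optimal cost = 420.
Saving = 695 − 420 = 275.

275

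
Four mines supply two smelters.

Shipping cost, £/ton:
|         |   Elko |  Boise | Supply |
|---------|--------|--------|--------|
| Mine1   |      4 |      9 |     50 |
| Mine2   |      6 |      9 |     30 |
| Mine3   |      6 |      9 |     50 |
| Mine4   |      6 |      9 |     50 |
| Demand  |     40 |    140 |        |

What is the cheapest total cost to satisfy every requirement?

An optimal shipping plan:
  Mine1–Elko: 40 × £4 = £160
  Mine1–Boise: 10 × £9 = £90
  Mine2–Boise: 30 × £9 = £270
  Mine3–Boise: 50 × £9 = £450
  Mine4–Boise: 50 × £9 = £450
Total = 160 + 90 + 270 + 450 + 450 = £1420.

1420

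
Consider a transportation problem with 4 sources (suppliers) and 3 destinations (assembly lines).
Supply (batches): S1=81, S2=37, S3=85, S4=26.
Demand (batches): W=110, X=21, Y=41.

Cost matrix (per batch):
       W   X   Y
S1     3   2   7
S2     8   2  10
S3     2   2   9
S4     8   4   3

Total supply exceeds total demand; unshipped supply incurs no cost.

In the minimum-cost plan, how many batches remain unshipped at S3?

0

Minimum-cost shipments:
  S1->W: 25 × 3 = 75
  S1->X: 21 × 2 = 42
  S1->Y: 15 × 7 = 105
  S3->W: 85 × 2 = 170
  S4->Y: 26 × 3 = 78
Total cost = 470.
S3 ships 85 of its 85, leaving 0.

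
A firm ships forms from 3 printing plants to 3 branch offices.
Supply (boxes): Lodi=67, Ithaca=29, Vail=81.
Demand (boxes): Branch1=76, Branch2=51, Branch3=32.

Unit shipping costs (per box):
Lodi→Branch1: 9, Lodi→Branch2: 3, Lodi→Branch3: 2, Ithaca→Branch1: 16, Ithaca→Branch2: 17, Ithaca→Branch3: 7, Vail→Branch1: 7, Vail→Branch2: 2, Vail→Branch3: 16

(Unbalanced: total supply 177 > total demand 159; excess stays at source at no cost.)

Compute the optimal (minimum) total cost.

One minimum-cost allocation:
  Lodi to Branch2: 46 boxes
  Lodi to Branch3: 21 boxes
  Ithaca to Branch3: 11 boxes
  Vail to Branch1: 76 boxes
  Vail to Branch2: 5 boxes
Total cost = 799.
(Supply check: Lodi ships 67; Ithaca ships 11; Vail ships 81.)

799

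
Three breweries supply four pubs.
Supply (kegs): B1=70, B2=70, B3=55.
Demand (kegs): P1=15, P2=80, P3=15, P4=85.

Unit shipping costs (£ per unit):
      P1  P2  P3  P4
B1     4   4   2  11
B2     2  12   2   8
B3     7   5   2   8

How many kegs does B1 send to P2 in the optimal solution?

The minimum-cost plan:
  B1 to P2: 70 × £4 = £280
  B2 to P1: 15 × £2 = £30
  B2 to P4: 55 × £8 = £440
  B3 to P2: 10 × £5 = £50
  B3 to P3: 15 × £2 = £30
  B3 to P4: 30 × £8 = £240
Total cost = £1070.
So B1→P2 carries 70 kegs.

70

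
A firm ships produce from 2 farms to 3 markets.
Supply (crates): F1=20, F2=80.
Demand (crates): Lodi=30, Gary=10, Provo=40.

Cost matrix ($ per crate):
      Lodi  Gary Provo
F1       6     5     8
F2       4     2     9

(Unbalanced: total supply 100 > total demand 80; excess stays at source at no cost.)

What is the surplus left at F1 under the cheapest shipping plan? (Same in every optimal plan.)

0

Minimum-cost shipments:
  F1–Provo: 20 crates
  F2–Lodi: 30 crates
  F2–Gary: 10 crates
  F2–Provo: 20 crates
Total cost = $480.
F1 ships 20 of its 20, leaving 0.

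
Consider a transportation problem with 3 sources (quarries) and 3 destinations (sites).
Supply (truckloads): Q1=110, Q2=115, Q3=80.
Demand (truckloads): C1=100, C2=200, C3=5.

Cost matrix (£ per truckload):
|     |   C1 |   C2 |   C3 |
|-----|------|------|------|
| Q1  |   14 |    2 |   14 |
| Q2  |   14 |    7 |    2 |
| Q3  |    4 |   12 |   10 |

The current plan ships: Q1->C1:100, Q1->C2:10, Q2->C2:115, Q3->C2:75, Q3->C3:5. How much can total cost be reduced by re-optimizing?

1715

Current plan cost = 100·14 + 10·2 + 115·7 + 75·12 + 5·10 = £3175.
Optimal plan:
  Q1→C2: 110 × £2 = £220
  Q2→C1: 20 × £14 = £280
  Q2→C2: 90 × £7 = £630
  Q2→C3: 5 × £2 = £10
  Q3→C1: 80 × £4 = £320
Optimal cost = £1460.
Saving = 3175 − 1460 = £1715.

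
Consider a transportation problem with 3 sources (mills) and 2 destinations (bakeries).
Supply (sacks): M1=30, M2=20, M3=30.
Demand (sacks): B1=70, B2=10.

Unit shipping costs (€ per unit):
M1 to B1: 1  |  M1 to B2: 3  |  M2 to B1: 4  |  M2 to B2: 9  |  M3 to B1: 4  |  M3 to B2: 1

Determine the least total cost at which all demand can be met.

An optimal shipping plan:
  M1–B1: 30 × €1 = €30
  M2–B1: 20 × €4 = €80
  M3–B1: 20 × €4 = €80
  M3–B2: 10 × €1 = €10
Total = 30 + 80 + 80 + 10 = €200.

200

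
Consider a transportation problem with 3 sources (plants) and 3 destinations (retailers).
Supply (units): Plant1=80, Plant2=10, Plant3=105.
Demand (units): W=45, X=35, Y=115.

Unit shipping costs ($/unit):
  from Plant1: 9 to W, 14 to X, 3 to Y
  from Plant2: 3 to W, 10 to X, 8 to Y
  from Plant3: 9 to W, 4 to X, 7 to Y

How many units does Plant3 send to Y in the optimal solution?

Optimal shipments:
  Plant1 to Y: 80 units
  Plant2 to W: 10 units
  Plant3 to W: 35 units
  Plant3 to X: 35 units
  Plant3 to Y: 35 units
Total cost = $970.
So Plant3→Y carries 35 units.

35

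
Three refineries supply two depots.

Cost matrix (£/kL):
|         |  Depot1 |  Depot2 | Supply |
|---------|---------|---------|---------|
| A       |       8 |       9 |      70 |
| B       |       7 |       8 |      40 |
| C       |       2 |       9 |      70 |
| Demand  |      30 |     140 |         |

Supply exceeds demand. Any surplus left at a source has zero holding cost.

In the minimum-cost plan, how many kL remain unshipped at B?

Minimum-cost shipments:
  A->Depot2: 70 × £9 = £630
  B->Depot2: 40 × £8 = £320
  C->Depot1: 30 × £2 = £60
  C->Depot2: 30 × £9 = £270
Total cost = £1280.
B ships 40 of its 40, leaving 0.

0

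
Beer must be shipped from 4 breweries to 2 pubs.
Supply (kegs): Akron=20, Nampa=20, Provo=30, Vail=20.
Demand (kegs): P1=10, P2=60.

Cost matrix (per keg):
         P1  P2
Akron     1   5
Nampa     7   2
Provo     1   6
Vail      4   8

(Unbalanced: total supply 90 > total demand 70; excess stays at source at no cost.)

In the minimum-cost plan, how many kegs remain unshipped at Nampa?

0

Minimum-cost shipments:
  Akron–P2: 20 × 5 = 100
  Nampa–P2: 20 × 2 = 40
  Provo–P1: 10 × 1 = 10
  Provo–P2: 20 × 6 = 120
Total cost = 270.
Nampa ships 20 of its 20, leaving 0.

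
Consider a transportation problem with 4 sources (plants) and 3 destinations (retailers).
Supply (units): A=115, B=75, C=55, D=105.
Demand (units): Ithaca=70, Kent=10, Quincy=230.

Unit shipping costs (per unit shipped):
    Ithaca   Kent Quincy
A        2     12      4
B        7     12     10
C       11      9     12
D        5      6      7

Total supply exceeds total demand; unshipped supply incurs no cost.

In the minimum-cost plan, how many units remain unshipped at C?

An optimal plan:
  A->Quincy: 115 units
  B->Ithaca: 70 units
  B->Quincy: 5 units
  C->Kent: 10 units
  C->Quincy: 5 units
  D->Quincy: 105 units
Total cost = 1885.
C ships 15 of its 55, leaving 40.

40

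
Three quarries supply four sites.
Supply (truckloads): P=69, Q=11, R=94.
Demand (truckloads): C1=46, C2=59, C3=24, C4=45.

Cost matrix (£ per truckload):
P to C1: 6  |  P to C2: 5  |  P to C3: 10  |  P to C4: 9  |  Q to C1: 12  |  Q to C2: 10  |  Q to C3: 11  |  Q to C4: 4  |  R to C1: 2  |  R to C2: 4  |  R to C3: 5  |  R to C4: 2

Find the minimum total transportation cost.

One minimum-cost allocation:
  P→C1: 10 × £6 = £60
  P→C2: 59 × £5 = £295
  Q→C4: 11 × £4 = £44
  R→C1: 36 × £2 = £72
  R→C3: 24 × £5 = £120
  R→C4: 34 × £2 = £68
Total = 60 + 295 + 44 + 72 + 120 + 68 = £659.

659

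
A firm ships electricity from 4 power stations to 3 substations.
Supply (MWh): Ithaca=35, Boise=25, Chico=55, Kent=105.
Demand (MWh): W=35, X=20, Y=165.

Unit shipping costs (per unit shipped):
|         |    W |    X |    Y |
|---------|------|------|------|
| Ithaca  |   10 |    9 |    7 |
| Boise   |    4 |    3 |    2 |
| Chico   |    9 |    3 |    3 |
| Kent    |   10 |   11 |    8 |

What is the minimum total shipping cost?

Optimal allocation:
  Ithaca–Y: 35 × 7 = 245
  Boise–W: 25 × 4 = 100
  Chico–X: 20 × 3 = 60
  Chico–Y: 35 × 3 = 105
  Kent–W: 10 × 10 = 100
  Kent–Y: 95 × 8 = 760
Total = 245 + 100 + 60 + 105 + 100 + 760 = 1370.

1370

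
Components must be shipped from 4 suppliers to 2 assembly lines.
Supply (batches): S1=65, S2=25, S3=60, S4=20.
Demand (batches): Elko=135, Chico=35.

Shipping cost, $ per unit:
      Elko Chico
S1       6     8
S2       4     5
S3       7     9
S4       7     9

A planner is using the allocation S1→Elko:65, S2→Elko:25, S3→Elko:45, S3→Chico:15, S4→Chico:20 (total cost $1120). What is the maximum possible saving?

25

Current plan cost = 65·6 + 25·4 + 45·7 + 15·9 + 20·9 = $1120.
Optimal plan:
  S1→Elko: 55 × $6 = $330
  S1→Chico: 10 × $8 = $80
  S2→Chico: 25 × $5 = $125
  S3→Elko: 60 × $7 = $420
  S4→Elko: 20 × $7 = $140
Optimal cost = $1095.
Saving = 1120 − 1095 = $25.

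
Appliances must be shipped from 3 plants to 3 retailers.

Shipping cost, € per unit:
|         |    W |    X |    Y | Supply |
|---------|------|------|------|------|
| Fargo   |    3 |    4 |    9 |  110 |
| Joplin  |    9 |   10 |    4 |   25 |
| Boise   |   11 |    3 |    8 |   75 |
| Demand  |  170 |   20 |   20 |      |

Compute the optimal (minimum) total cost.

An optimal shipping plan:
  Fargo→W: 110 × €3 = €330
  Joplin→W: 5 × €9 = €45
  Joplin→Y: 20 × €4 = €80
  Boise→W: 55 × €11 = €605
  Boise→X: 20 × €3 = €60
Total = 330 + 45 + 80 + 605 + 60 = €1120.
(Supply check: Fargo ships 110; Joplin ships 25; Boise ships 75.)

1120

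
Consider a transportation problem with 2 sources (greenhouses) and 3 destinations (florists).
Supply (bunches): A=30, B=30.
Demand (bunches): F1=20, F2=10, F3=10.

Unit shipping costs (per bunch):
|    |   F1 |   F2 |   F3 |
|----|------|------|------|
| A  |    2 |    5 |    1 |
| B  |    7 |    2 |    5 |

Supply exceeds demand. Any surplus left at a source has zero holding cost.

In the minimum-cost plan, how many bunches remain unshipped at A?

0

Minimum-cost shipments:
  A–F1: 20 × 2 = 40
  A–F3: 10 × 1 = 10
  B–F2: 10 × 2 = 20
Total cost = 70.
A ships 30 of its 30, leaving 0.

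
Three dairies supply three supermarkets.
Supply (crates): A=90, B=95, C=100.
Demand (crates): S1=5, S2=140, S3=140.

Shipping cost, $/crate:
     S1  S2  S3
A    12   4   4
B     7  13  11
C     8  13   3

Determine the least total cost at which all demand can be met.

Optimal allocation:
  A to S2: 90 crates
  B to S1: 5 crates
  B to S2: 50 crates
  B to S3: 40 crates
  C to S3: 100 crates
Total cost = $1785.
(Supply check: A ships 90; B ships 95; C ships 100.)

1785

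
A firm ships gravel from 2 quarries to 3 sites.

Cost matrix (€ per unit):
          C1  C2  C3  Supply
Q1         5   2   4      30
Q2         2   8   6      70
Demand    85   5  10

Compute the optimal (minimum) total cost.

An optimal shipping plan:
  Q1–C1: 15 × €5 = €75
  Q1–C2: 5 × €2 = €10
  Q1–C3: 10 × €4 = €40
  Q2–C1: 70 × €2 = €140
Total = 75 + 10 + 40 + 140 = €265.

265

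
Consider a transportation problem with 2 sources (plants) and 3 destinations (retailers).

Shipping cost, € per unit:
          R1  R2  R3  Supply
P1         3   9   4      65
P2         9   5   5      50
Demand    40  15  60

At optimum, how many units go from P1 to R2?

The minimum-cost plan:
  P1→R1: 40 × €3 = €120
  P1→R3: 25 × €4 = €100
  P2→R2: 15 × €5 = €75
  P2→R3: 35 × €5 = €175
Total cost = €470.
The route P1→R2 is not used.

0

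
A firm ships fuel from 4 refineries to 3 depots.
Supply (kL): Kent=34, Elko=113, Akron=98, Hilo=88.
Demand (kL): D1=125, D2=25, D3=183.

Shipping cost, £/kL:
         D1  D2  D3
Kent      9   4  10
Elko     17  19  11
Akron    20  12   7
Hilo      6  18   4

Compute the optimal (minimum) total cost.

2806

A cheapest plan:
  Kent to D1: 9 kL
  Kent to D2: 25 kL
  Elko to D1: 28 kL
  Elko to D3: 85 kL
  Akron to D3: 98 kL
  Hilo to D1: 88 kL
Total cost = £2806.
(Supply check: Kent ships 34; Elko ships 113; Akron ships 98; Hilo ships 88.)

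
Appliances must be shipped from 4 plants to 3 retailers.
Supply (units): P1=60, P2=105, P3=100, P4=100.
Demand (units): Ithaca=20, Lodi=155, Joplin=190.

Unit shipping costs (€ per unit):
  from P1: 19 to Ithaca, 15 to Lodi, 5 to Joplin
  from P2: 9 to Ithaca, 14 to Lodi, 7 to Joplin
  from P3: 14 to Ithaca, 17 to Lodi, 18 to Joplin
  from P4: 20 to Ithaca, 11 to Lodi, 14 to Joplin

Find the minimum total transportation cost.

3800

One minimum-cost allocation:
  P1 to Joplin: 60 × €5 = €300
  P2 to Joplin: 105 × €7 = €735
  P3 to Ithaca: 20 × €14 = €280
  P3 to Lodi: 55 × €17 = €935
  P3 to Joplin: 25 × €18 = €450
  P4 to Lodi: 100 × €11 = €1100
Total = 300 + 735 + 280 + 935 + 450 + 1100 = €3800.
(Supply check: P1 ships 60; P2 ships 105; P3 ships 100; P4 ships 100.)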